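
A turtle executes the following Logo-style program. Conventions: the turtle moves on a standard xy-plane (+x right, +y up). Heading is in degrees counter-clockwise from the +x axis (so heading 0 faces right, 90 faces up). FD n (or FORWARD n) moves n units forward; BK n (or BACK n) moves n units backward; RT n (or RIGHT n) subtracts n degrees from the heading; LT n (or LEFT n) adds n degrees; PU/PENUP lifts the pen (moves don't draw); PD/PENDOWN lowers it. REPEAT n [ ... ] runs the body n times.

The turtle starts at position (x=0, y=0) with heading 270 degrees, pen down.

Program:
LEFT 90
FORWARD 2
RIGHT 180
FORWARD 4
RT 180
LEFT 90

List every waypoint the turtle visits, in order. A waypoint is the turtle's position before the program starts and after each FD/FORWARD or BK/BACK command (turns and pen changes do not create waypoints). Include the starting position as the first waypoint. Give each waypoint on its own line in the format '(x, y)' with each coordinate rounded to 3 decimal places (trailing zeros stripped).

Answer: (0, 0)
(2, 0)
(-2, 0)

Derivation:
Executing turtle program step by step:
Start: pos=(0,0), heading=270, pen down
LT 90: heading 270 -> 0
FD 2: (0,0) -> (2,0) [heading=0, draw]
RT 180: heading 0 -> 180
FD 4: (2,0) -> (-2,0) [heading=180, draw]
RT 180: heading 180 -> 0
LT 90: heading 0 -> 90
Final: pos=(-2,0), heading=90, 2 segment(s) drawn
Waypoints (3 total):
(0, 0)
(2, 0)
(-2, 0)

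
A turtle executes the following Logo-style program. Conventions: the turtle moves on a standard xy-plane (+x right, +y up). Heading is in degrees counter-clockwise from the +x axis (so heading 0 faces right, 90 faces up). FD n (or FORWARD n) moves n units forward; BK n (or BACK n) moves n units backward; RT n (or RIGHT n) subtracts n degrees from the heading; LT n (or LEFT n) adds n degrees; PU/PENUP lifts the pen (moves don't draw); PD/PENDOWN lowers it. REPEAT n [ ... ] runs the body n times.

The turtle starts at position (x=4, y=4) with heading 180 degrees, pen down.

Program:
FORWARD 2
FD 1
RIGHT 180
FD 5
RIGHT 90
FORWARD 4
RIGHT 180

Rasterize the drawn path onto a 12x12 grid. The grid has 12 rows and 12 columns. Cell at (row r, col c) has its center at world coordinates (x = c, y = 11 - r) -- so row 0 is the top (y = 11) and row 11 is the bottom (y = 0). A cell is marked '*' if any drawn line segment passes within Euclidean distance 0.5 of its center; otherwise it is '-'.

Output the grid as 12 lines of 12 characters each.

Answer: ------------
------------
------------
------------
------------
------------
------------
-******-----
------*-----
------*-----
------*-----
------*-----

Derivation:
Segment 0: (4,4) -> (2,4)
Segment 1: (2,4) -> (1,4)
Segment 2: (1,4) -> (6,4)
Segment 3: (6,4) -> (6,0)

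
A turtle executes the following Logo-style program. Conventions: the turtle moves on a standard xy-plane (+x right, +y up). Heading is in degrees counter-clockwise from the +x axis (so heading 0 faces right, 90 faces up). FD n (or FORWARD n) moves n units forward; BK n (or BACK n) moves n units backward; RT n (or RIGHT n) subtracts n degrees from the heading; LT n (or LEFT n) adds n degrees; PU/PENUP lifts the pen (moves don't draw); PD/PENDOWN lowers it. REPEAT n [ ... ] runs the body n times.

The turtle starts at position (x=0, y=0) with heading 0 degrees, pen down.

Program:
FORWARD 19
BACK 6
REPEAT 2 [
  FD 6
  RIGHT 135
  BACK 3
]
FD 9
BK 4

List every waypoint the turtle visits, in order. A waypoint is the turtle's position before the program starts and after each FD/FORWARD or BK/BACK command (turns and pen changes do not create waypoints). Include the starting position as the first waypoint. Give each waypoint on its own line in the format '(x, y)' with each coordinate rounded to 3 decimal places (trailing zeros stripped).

Answer: (0, 0)
(19, 0)
(13, 0)
(19, 0)
(21.121, 2.121)
(16.879, -2.121)
(16.879, -5.121)
(16.879, 3.879)
(16.879, -0.121)

Derivation:
Executing turtle program step by step:
Start: pos=(0,0), heading=0, pen down
FD 19: (0,0) -> (19,0) [heading=0, draw]
BK 6: (19,0) -> (13,0) [heading=0, draw]
REPEAT 2 [
  -- iteration 1/2 --
  FD 6: (13,0) -> (19,0) [heading=0, draw]
  RT 135: heading 0 -> 225
  BK 3: (19,0) -> (21.121,2.121) [heading=225, draw]
  -- iteration 2/2 --
  FD 6: (21.121,2.121) -> (16.879,-2.121) [heading=225, draw]
  RT 135: heading 225 -> 90
  BK 3: (16.879,-2.121) -> (16.879,-5.121) [heading=90, draw]
]
FD 9: (16.879,-5.121) -> (16.879,3.879) [heading=90, draw]
BK 4: (16.879,3.879) -> (16.879,-0.121) [heading=90, draw]
Final: pos=(16.879,-0.121), heading=90, 8 segment(s) drawn
Waypoints (9 total):
(0, 0)
(19, 0)
(13, 0)
(19, 0)
(21.121, 2.121)
(16.879, -2.121)
(16.879, -5.121)
(16.879, 3.879)
(16.879, -0.121)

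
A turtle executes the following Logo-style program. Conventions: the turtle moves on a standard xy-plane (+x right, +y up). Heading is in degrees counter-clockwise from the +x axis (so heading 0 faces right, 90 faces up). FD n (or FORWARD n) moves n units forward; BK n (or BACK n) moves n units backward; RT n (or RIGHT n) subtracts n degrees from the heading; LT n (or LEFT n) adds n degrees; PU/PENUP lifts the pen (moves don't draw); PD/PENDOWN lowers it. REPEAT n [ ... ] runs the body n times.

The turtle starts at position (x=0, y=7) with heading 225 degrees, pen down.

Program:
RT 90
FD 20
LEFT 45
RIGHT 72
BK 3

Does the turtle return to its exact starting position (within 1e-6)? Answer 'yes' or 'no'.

Answer: no

Derivation:
Executing turtle program step by step:
Start: pos=(0,7), heading=225, pen down
RT 90: heading 225 -> 135
FD 20: (0,7) -> (-14.142,21.142) [heading=135, draw]
LT 45: heading 135 -> 180
RT 72: heading 180 -> 108
BK 3: (-14.142,21.142) -> (-13.215,18.289) [heading=108, draw]
Final: pos=(-13.215,18.289), heading=108, 2 segment(s) drawn

Start position: (0, 7)
Final position: (-13.215, 18.289)
Distance = 17.38; >= 1e-6 -> NOT closed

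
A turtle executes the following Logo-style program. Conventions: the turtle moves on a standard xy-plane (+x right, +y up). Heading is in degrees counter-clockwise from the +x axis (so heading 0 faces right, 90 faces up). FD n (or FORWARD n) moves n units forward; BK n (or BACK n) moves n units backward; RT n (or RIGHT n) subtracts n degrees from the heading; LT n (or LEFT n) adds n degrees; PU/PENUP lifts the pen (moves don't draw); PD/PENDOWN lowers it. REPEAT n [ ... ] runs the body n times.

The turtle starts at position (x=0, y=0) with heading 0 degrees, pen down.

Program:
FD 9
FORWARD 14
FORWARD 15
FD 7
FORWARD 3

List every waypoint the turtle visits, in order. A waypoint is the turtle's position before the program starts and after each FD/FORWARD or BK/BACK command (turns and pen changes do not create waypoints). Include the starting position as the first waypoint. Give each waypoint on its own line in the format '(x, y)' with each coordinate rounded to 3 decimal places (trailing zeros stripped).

Executing turtle program step by step:
Start: pos=(0,0), heading=0, pen down
FD 9: (0,0) -> (9,0) [heading=0, draw]
FD 14: (9,0) -> (23,0) [heading=0, draw]
FD 15: (23,0) -> (38,0) [heading=0, draw]
FD 7: (38,0) -> (45,0) [heading=0, draw]
FD 3: (45,0) -> (48,0) [heading=0, draw]
Final: pos=(48,0), heading=0, 5 segment(s) drawn
Waypoints (6 total):
(0, 0)
(9, 0)
(23, 0)
(38, 0)
(45, 0)
(48, 0)

Answer: (0, 0)
(9, 0)
(23, 0)
(38, 0)
(45, 0)
(48, 0)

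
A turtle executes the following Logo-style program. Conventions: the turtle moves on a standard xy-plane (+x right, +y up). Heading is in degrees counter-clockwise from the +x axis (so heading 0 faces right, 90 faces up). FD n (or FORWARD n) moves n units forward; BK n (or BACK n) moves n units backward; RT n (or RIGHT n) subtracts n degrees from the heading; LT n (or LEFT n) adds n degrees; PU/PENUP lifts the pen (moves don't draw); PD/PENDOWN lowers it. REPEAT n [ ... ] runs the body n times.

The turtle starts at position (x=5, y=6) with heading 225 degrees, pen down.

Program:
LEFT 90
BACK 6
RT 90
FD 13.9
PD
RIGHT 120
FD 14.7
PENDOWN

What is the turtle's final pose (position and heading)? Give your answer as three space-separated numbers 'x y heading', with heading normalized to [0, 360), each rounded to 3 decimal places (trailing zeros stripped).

Answer: -12.876 14.613 105

Derivation:
Executing turtle program step by step:
Start: pos=(5,6), heading=225, pen down
LT 90: heading 225 -> 315
BK 6: (5,6) -> (0.757,10.243) [heading=315, draw]
RT 90: heading 315 -> 225
FD 13.9: (0.757,10.243) -> (-9.071,0.414) [heading=225, draw]
PD: pen down
RT 120: heading 225 -> 105
FD 14.7: (-9.071,0.414) -> (-12.876,14.613) [heading=105, draw]
PD: pen down
Final: pos=(-12.876,14.613), heading=105, 3 segment(s) drawn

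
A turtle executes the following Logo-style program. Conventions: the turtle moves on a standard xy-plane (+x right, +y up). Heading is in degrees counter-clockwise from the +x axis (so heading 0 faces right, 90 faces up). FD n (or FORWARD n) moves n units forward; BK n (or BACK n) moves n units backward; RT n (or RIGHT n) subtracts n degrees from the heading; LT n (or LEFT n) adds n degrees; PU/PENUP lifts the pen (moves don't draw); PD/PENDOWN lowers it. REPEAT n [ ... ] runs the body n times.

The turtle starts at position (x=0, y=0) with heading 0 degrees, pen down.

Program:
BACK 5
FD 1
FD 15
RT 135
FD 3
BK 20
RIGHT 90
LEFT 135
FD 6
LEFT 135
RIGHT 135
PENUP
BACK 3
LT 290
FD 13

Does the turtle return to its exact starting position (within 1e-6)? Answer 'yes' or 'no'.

Answer: no

Derivation:
Executing turtle program step by step:
Start: pos=(0,0), heading=0, pen down
BK 5: (0,0) -> (-5,0) [heading=0, draw]
FD 1: (-5,0) -> (-4,0) [heading=0, draw]
FD 15: (-4,0) -> (11,0) [heading=0, draw]
RT 135: heading 0 -> 225
FD 3: (11,0) -> (8.879,-2.121) [heading=225, draw]
BK 20: (8.879,-2.121) -> (23.021,12.021) [heading=225, draw]
RT 90: heading 225 -> 135
LT 135: heading 135 -> 270
FD 6: (23.021,12.021) -> (23.021,6.021) [heading=270, draw]
LT 135: heading 270 -> 45
RT 135: heading 45 -> 270
PU: pen up
BK 3: (23.021,6.021) -> (23.021,9.021) [heading=270, move]
LT 290: heading 270 -> 200
FD 13: (23.021,9.021) -> (10.805,4.575) [heading=200, move]
Final: pos=(10.805,4.575), heading=200, 6 segment(s) drawn

Start position: (0, 0)
Final position: (10.805, 4.575)
Distance = 11.733; >= 1e-6 -> NOT closed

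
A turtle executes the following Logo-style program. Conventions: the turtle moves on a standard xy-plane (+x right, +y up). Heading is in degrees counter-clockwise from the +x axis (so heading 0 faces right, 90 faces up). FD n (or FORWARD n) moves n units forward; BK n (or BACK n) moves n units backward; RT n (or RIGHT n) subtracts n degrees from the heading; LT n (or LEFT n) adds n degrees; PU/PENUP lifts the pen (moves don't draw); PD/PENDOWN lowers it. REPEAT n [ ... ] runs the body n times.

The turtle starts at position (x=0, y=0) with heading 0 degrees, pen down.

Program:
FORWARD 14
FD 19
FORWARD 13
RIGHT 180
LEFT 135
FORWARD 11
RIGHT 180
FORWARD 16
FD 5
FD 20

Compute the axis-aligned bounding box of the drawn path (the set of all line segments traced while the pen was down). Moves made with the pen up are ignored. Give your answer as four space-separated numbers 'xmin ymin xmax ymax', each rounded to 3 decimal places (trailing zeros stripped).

Executing turtle program step by step:
Start: pos=(0,0), heading=0, pen down
FD 14: (0,0) -> (14,0) [heading=0, draw]
FD 19: (14,0) -> (33,0) [heading=0, draw]
FD 13: (33,0) -> (46,0) [heading=0, draw]
RT 180: heading 0 -> 180
LT 135: heading 180 -> 315
FD 11: (46,0) -> (53.778,-7.778) [heading=315, draw]
RT 180: heading 315 -> 135
FD 16: (53.778,-7.778) -> (42.464,3.536) [heading=135, draw]
FD 5: (42.464,3.536) -> (38.929,7.071) [heading=135, draw]
FD 20: (38.929,7.071) -> (24.787,21.213) [heading=135, draw]
Final: pos=(24.787,21.213), heading=135, 7 segment(s) drawn

Segment endpoints: x in {0, 14, 24.787, 33, 38.929, 42.464, 46, 53.778}, y in {-7.778, 0, 3.536, 7.071, 21.213}
xmin=0, ymin=-7.778, xmax=53.778, ymax=21.213

Answer: 0 -7.778 53.778 21.213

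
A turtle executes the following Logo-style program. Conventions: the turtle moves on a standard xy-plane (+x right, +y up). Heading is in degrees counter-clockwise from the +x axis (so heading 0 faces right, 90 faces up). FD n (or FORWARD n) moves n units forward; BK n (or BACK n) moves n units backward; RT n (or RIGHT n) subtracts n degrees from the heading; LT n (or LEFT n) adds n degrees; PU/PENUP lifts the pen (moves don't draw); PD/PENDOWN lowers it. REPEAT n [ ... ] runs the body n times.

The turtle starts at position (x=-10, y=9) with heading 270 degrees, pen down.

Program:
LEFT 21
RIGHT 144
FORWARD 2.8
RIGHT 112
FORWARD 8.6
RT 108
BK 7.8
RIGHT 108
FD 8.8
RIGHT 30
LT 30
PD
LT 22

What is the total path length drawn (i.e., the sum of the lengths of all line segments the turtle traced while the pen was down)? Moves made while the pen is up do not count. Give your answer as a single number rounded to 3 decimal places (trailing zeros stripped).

Executing turtle program step by step:
Start: pos=(-10,9), heading=270, pen down
LT 21: heading 270 -> 291
RT 144: heading 291 -> 147
FD 2.8: (-10,9) -> (-12.348,10.525) [heading=147, draw]
RT 112: heading 147 -> 35
FD 8.6: (-12.348,10.525) -> (-5.304,15.458) [heading=35, draw]
RT 108: heading 35 -> 287
BK 7.8: (-5.304,15.458) -> (-7.584,22.917) [heading=287, draw]
RT 108: heading 287 -> 179
FD 8.8: (-7.584,22.917) -> (-16.383,23.071) [heading=179, draw]
RT 30: heading 179 -> 149
LT 30: heading 149 -> 179
PD: pen down
LT 22: heading 179 -> 201
Final: pos=(-16.383,23.071), heading=201, 4 segment(s) drawn

Segment lengths:
  seg 1: (-10,9) -> (-12.348,10.525), length = 2.8
  seg 2: (-12.348,10.525) -> (-5.304,15.458), length = 8.6
  seg 3: (-5.304,15.458) -> (-7.584,22.917), length = 7.8
  seg 4: (-7.584,22.917) -> (-16.383,23.071), length = 8.8
Total = 28

Answer: 28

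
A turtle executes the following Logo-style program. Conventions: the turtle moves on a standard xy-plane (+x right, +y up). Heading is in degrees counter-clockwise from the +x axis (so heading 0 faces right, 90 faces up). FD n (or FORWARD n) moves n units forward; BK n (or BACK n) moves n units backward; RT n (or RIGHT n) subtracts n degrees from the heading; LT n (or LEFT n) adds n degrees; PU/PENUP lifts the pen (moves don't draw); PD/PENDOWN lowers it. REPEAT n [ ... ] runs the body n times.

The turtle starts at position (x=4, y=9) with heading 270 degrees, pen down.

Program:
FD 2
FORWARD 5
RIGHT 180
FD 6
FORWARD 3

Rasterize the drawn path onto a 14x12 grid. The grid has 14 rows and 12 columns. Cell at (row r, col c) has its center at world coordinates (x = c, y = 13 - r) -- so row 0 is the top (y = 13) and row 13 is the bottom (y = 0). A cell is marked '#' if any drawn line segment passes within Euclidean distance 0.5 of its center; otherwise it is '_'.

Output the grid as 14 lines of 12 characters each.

Segment 0: (4,9) -> (4,7)
Segment 1: (4,7) -> (4,2)
Segment 2: (4,2) -> (4,8)
Segment 3: (4,8) -> (4,11)

Answer: ____________
____________
____#_______
____#_______
____#_______
____#_______
____#_______
____#_______
____#_______
____#_______
____#_______
____#_______
____________
____________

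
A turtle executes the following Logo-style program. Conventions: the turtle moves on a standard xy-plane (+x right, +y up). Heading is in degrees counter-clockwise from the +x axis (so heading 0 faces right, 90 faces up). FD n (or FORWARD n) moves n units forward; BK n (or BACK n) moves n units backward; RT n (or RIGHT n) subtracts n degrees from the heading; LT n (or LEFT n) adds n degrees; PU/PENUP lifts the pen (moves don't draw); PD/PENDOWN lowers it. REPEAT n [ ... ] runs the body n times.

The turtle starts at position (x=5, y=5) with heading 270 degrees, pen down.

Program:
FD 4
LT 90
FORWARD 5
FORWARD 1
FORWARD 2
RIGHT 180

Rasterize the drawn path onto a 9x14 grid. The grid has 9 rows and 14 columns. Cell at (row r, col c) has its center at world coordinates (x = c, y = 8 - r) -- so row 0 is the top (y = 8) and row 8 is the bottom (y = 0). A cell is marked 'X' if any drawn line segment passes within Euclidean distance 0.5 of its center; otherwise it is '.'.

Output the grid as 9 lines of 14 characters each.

Answer: ..............
..............
..............
.....X........
.....X........
.....X........
.....X........
.....XXXXXXXXX
..............

Derivation:
Segment 0: (5,5) -> (5,1)
Segment 1: (5,1) -> (10,1)
Segment 2: (10,1) -> (11,1)
Segment 3: (11,1) -> (13,1)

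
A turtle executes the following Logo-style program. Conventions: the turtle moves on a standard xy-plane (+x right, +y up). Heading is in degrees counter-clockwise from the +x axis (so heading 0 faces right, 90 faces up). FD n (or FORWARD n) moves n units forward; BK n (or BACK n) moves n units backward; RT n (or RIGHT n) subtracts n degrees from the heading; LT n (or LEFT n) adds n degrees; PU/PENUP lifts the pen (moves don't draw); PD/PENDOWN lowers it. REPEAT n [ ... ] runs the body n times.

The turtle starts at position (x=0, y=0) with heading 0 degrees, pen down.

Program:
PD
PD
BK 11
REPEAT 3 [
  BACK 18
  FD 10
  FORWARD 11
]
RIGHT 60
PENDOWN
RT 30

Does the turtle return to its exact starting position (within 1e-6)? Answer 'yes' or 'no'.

Executing turtle program step by step:
Start: pos=(0,0), heading=0, pen down
PD: pen down
PD: pen down
BK 11: (0,0) -> (-11,0) [heading=0, draw]
REPEAT 3 [
  -- iteration 1/3 --
  BK 18: (-11,0) -> (-29,0) [heading=0, draw]
  FD 10: (-29,0) -> (-19,0) [heading=0, draw]
  FD 11: (-19,0) -> (-8,0) [heading=0, draw]
  -- iteration 2/3 --
  BK 18: (-8,0) -> (-26,0) [heading=0, draw]
  FD 10: (-26,0) -> (-16,0) [heading=0, draw]
  FD 11: (-16,0) -> (-5,0) [heading=0, draw]
  -- iteration 3/3 --
  BK 18: (-5,0) -> (-23,0) [heading=0, draw]
  FD 10: (-23,0) -> (-13,0) [heading=0, draw]
  FD 11: (-13,0) -> (-2,0) [heading=0, draw]
]
RT 60: heading 0 -> 300
PD: pen down
RT 30: heading 300 -> 270
Final: pos=(-2,0), heading=270, 10 segment(s) drawn

Start position: (0, 0)
Final position: (-2, 0)
Distance = 2; >= 1e-6 -> NOT closed

Answer: no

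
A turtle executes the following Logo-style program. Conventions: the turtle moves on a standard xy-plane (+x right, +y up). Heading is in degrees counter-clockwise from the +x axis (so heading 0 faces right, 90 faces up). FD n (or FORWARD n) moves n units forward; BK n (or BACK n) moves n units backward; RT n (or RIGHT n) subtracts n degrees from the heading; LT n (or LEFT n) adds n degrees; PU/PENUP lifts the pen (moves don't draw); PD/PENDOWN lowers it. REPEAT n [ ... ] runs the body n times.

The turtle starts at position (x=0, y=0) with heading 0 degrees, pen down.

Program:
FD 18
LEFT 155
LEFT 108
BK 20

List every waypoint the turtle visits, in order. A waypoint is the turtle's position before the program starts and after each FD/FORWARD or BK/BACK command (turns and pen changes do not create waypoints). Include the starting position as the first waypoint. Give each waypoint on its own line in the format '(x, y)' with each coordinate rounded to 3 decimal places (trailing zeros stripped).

Executing turtle program step by step:
Start: pos=(0,0), heading=0, pen down
FD 18: (0,0) -> (18,0) [heading=0, draw]
LT 155: heading 0 -> 155
LT 108: heading 155 -> 263
BK 20: (18,0) -> (20.437,19.851) [heading=263, draw]
Final: pos=(20.437,19.851), heading=263, 2 segment(s) drawn
Waypoints (3 total):
(0, 0)
(18, 0)
(20.437, 19.851)

Answer: (0, 0)
(18, 0)
(20.437, 19.851)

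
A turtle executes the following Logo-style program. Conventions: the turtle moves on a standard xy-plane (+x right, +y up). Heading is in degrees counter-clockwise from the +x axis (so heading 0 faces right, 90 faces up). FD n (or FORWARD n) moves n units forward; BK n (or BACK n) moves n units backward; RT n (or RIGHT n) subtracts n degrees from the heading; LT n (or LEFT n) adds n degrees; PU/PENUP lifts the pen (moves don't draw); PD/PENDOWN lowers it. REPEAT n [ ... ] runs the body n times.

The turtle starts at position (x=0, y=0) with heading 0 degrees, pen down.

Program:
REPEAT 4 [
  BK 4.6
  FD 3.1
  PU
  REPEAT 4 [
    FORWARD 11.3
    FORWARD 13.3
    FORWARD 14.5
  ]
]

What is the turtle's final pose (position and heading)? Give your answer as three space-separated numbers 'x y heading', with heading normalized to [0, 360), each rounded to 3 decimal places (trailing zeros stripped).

Executing turtle program step by step:
Start: pos=(0,0), heading=0, pen down
REPEAT 4 [
  -- iteration 1/4 --
  BK 4.6: (0,0) -> (-4.6,0) [heading=0, draw]
  FD 3.1: (-4.6,0) -> (-1.5,0) [heading=0, draw]
  PU: pen up
  REPEAT 4 [
    -- iteration 1/4 --
    FD 11.3: (-1.5,0) -> (9.8,0) [heading=0, move]
    FD 13.3: (9.8,0) -> (23.1,0) [heading=0, move]
    FD 14.5: (23.1,0) -> (37.6,0) [heading=0, move]
    -- iteration 2/4 --
    FD 11.3: (37.6,0) -> (48.9,0) [heading=0, move]
    FD 13.3: (48.9,0) -> (62.2,0) [heading=0, move]
    FD 14.5: (62.2,0) -> (76.7,0) [heading=0, move]
    -- iteration 3/4 --
    FD 11.3: (76.7,0) -> (88,0) [heading=0, move]
    FD 13.3: (88,0) -> (101.3,0) [heading=0, move]
    FD 14.5: (101.3,0) -> (115.8,0) [heading=0, move]
    -- iteration 4/4 --
    FD 11.3: (115.8,0) -> (127.1,0) [heading=0, move]
    FD 13.3: (127.1,0) -> (140.4,0) [heading=0, move]
    FD 14.5: (140.4,0) -> (154.9,0) [heading=0, move]
  ]
  -- iteration 2/4 --
  BK 4.6: (154.9,0) -> (150.3,0) [heading=0, move]
  FD 3.1: (150.3,0) -> (153.4,0) [heading=0, move]
  PU: pen up
  REPEAT 4 [
    -- iteration 1/4 --
    FD 11.3: (153.4,0) -> (164.7,0) [heading=0, move]
    FD 13.3: (164.7,0) -> (178,0) [heading=0, move]
    FD 14.5: (178,0) -> (192.5,0) [heading=0, move]
    -- iteration 2/4 --
    FD 11.3: (192.5,0) -> (203.8,0) [heading=0, move]
    FD 13.3: (203.8,0) -> (217.1,0) [heading=0, move]
    FD 14.5: (217.1,0) -> (231.6,0) [heading=0, move]
    -- iteration 3/4 --
    FD 11.3: (231.6,0) -> (242.9,0) [heading=0, move]
    FD 13.3: (242.9,0) -> (256.2,0) [heading=0, move]
    FD 14.5: (256.2,0) -> (270.7,0) [heading=0, move]
    -- iteration 4/4 --
    FD 11.3: (270.7,0) -> (282,0) [heading=0, move]
    FD 13.3: (282,0) -> (295.3,0) [heading=0, move]
    FD 14.5: (295.3,0) -> (309.8,0) [heading=0, move]
  ]
  -- iteration 3/4 --
  BK 4.6: (309.8,0) -> (305.2,0) [heading=0, move]
  FD 3.1: (305.2,0) -> (308.3,0) [heading=0, move]
  PU: pen up
  REPEAT 4 [
    -- iteration 1/4 --
    FD 11.3: (308.3,0) -> (319.6,0) [heading=0, move]
    FD 13.3: (319.6,0) -> (332.9,0) [heading=0, move]
    FD 14.5: (332.9,0) -> (347.4,0) [heading=0, move]
    -- iteration 2/4 --
    FD 11.3: (347.4,0) -> (358.7,0) [heading=0, move]
    FD 13.3: (358.7,0) -> (372,0) [heading=0, move]
    FD 14.5: (372,0) -> (386.5,0) [heading=0, move]
    -- iteration 3/4 --
    FD 11.3: (386.5,0) -> (397.8,0) [heading=0, move]
    FD 13.3: (397.8,0) -> (411.1,0) [heading=0, move]
    FD 14.5: (411.1,0) -> (425.6,0) [heading=0, move]
    -- iteration 4/4 --
    FD 11.3: (425.6,0) -> (436.9,0) [heading=0, move]
    FD 13.3: (436.9,0) -> (450.2,0) [heading=0, move]
    FD 14.5: (450.2,0) -> (464.7,0) [heading=0, move]
  ]
  -- iteration 4/4 --
  BK 4.6: (464.7,0) -> (460.1,0) [heading=0, move]
  FD 3.1: (460.1,0) -> (463.2,0) [heading=0, move]
  PU: pen up
  REPEAT 4 [
    -- iteration 1/4 --
    FD 11.3: (463.2,0) -> (474.5,0) [heading=0, move]
    FD 13.3: (474.5,0) -> (487.8,0) [heading=0, move]
    FD 14.5: (487.8,0) -> (502.3,0) [heading=0, move]
    -- iteration 2/4 --
    FD 11.3: (502.3,0) -> (513.6,0) [heading=0, move]
    FD 13.3: (513.6,0) -> (526.9,0) [heading=0, move]
    FD 14.5: (526.9,0) -> (541.4,0) [heading=0, move]
    -- iteration 3/4 --
    FD 11.3: (541.4,0) -> (552.7,0) [heading=0, move]
    FD 13.3: (552.7,0) -> (566,0) [heading=0, move]
    FD 14.5: (566,0) -> (580.5,0) [heading=0, move]
    -- iteration 4/4 --
    FD 11.3: (580.5,0) -> (591.8,0) [heading=0, move]
    FD 13.3: (591.8,0) -> (605.1,0) [heading=0, move]
    FD 14.5: (605.1,0) -> (619.6,0) [heading=0, move]
  ]
]
Final: pos=(619.6,0), heading=0, 2 segment(s) drawn

Answer: 619.6 0 0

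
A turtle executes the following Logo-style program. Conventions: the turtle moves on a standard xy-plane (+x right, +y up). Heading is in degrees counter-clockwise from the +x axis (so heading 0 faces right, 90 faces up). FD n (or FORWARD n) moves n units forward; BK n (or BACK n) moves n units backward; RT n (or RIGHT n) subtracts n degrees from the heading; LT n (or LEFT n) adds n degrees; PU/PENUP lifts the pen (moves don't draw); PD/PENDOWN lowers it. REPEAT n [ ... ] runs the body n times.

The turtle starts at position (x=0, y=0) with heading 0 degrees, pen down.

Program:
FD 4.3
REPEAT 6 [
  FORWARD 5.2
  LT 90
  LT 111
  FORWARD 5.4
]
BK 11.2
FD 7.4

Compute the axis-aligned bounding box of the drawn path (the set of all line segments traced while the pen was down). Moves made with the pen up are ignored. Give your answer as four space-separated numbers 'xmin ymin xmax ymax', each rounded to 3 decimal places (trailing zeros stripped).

Answer: -0.396 -10.54 9.93 4.391

Derivation:
Executing turtle program step by step:
Start: pos=(0,0), heading=0, pen down
FD 4.3: (0,0) -> (4.3,0) [heading=0, draw]
REPEAT 6 [
  -- iteration 1/6 --
  FD 5.2: (4.3,0) -> (9.5,0) [heading=0, draw]
  LT 90: heading 0 -> 90
  LT 111: heading 90 -> 201
  FD 5.4: (9.5,0) -> (4.459,-1.935) [heading=201, draw]
  -- iteration 2/6 --
  FD 5.2: (4.459,-1.935) -> (-0.396,-3.799) [heading=201, draw]
  LT 90: heading 201 -> 291
  LT 111: heading 291 -> 42
  FD 5.4: (-0.396,-3.799) -> (3.617,-0.185) [heading=42, draw]
  -- iteration 3/6 --
  FD 5.2: (3.617,-0.185) -> (7.481,3.294) [heading=42, draw]
  LT 90: heading 42 -> 132
  LT 111: heading 132 -> 243
  FD 5.4: (7.481,3.294) -> (5.03,-1.517) [heading=243, draw]
  -- iteration 4/6 --
  FD 5.2: (5.03,-1.517) -> (2.669,-6.151) [heading=243, draw]
  LT 90: heading 243 -> 333
  LT 111: heading 333 -> 84
  FD 5.4: (2.669,-6.151) -> (3.234,-0.78) [heading=84, draw]
  -- iteration 5/6 --
  FD 5.2: (3.234,-0.78) -> (3.777,4.391) [heading=84, draw]
  LT 90: heading 84 -> 174
  LT 111: heading 174 -> 285
  FD 5.4: (3.777,4.391) -> (5.175,-0.825) [heading=285, draw]
  -- iteration 6/6 --
  FD 5.2: (5.175,-0.825) -> (6.521,-5.847) [heading=285, draw]
  LT 90: heading 285 -> 15
  LT 111: heading 15 -> 126
  FD 5.4: (6.521,-5.847) -> (3.347,-1.479) [heading=126, draw]
]
BK 11.2: (3.347,-1.479) -> (9.93,-10.54) [heading=126, draw]
FD 7.4: (9.93,-10.54) -> (5.58,-4.553) [heading=126, draw]
Final: pos=(5.58,-4.553), heading=126, 15 segment(s) drawn

Segment endpoints: x in {-0.396, 0, 2.669, 3.234, 3.347, 3.617, 3.777, 4.3, 4.459, 5.03, 5.175, 5.58, 6.521, 7.481, 9.5, 9.93}, y in {-10.54, -6.151, -5.847, -4.553, -3.799, -1.935, -1.517, -1.479, -0.825, -0.78, -0.185, 0, 3.294, 4.391}
xmin=-0.396, ymin=-10.54, xmax=9.93, ymax=4.391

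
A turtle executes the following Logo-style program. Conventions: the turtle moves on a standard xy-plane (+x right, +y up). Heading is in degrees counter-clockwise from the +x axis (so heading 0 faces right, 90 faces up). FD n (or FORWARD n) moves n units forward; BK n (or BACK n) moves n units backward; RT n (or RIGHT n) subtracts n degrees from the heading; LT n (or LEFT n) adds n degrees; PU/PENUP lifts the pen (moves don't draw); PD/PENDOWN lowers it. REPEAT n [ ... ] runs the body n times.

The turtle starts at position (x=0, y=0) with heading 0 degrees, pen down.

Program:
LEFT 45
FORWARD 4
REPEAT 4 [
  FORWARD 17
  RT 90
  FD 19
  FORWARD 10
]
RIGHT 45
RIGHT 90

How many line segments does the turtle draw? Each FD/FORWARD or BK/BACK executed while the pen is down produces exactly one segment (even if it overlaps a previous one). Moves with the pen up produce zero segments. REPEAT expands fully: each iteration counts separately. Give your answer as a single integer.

Executing turtle program step by step:
Start: pos=(0,0), heading=0, pen down
LT 45: heading 0 -> 45
FD 4: (0,0) -> (2.828,2.828) [heading=45, draw]
REPEAT 4 [
  -- iteration 1/4 --
  FD 17: (2.828,2.828) -> (14.849,14.849) [heading=45, draw]
  RT 90: heading 45 -> 315
  FD 19: (14.849,14.849) -> (28.284,1.414) [heading=315, draw]
  FD 10: (28.284,1.414) -> (35.355,-5.657) [heading=315, draw]
  -- iteration 2/4 --
  FD 17: (35.355,-5.657) -> (47.376,-17.678) [heading=315, draw]
  RT 90: heading 315 -> 225
  FD 19: (47.376,-17.678) -> (33.941,-31.113) [heading=225, draw]
  FD 10: (33.941,-31.113) -> (26.87,-38.184) [heading=225, draw]
  -- iteration 3/4 --
  FD 17: (26.87,-38.184) -> (14.849,-50.205) [heading=225, draw]
  RT 90: heading 225 -> 135
  FD 19: (14.849,-50.205) -> (1.414,-36.77) [heading=135, draw]
  FD 10: (1.414,-36.77) -> (-5.657,-29.698) [heading=135, draw]
  -- iteration 4/4 --
  FD 17: (-5.657,-29.698) -> (-17.678,-17.678) [heading=135, draw]
  RT 90: heading 135 -> 45
  FD 19: (-17.678,-17.678) -> (-4.243,-4.243) [heading=45, draw]
  FD 10: (-4.243,-4.243) -> (2.828,2.828) [heading=45, draw]
]
RT 45: heading 45 -> 0
RT 90: heading 0 -> 270
Final: pos=(2.828,2.828), heading=270, 13 segment(s) drawn
Segments drawn: 13

Answer: 13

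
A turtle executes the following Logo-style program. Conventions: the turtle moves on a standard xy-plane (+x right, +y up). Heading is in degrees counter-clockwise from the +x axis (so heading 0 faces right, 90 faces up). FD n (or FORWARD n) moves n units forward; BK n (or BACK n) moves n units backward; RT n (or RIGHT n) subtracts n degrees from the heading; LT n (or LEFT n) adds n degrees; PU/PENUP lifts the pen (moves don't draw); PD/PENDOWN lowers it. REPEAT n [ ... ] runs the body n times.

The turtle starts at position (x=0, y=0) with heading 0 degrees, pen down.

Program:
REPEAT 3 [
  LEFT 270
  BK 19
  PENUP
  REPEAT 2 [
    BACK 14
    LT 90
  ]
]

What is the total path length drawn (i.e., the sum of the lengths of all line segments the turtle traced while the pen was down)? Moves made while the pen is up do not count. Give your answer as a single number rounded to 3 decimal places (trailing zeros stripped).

Answer: 19

Derivation:
Executing turtle program step by step:
Start: pos=(0,0), heading=0, pen down
REPEAT 3 [
  -- iteration 1/3 --
  LT 270: heading 0 -> 270
  BK 19: (0,0) -> (0,19) [heading=270, draw]
  PU: pen up
  REPEAT 2 [
    -- iteration 1/2 --
    BK 14: (0,19) -> (0,33) [heading=270, move]
    LT 90: heading 270 -> 0
    -- iteration 2/2 --
    BK 14: (0,33) -> (-14,33) [heading=0, move]
    LT 90: heading 0 -> 90
  ]
  -- iteration 2/3 --
  LT 270: heading 90 -> 0
  BK 19: (-14,33) -> (-33,33) [heading=0, move]
  PU: pen up
  REPEAT 2 [
    -- iteration 1/2 --
    BK 14: (-33,33) -> (-47,33) [heading=0, move]
    LT 90: heading 0 -> 90
    -- iteration 2/2 --
    BK 14: (-47,33) -> (-47,19) [heading=90, move]
    LT 90: heading 90 -> 180
  ]
  -- iteration 3/3 --
  LT 270: heading 180 -> 90
  BK 19: (-47,19) -> (-47,0) [heading=90, move]
  PU: pen up
  REPEAT 2 [
    -- iteration 1/2 --
    BK 14: (-47,0) -> (-47,-14) [heading=90, move]
    LT 90: heading 90 -> 180
    -- iteration 2/2 --
    BK 14: (-47,-14) -> (-33,-14) [heading=180, move]
    LT 90: heading 180 -> 270
  ]
]
Final: pos=(-33,-14), heading=270, 1 segment(s) drawn

Segment lengths:
  seg 1: (0,0) -> (0,19), length = 19
Total = 19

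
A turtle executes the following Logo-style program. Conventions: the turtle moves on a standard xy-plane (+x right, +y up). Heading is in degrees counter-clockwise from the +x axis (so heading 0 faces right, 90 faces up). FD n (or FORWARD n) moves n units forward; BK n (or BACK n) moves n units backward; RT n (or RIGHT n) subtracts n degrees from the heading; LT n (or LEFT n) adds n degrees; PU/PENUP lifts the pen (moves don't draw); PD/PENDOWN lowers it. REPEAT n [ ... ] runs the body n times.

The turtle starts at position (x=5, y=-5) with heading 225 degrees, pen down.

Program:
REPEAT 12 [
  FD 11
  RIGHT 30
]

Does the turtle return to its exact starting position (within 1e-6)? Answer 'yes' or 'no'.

Executing turtle program step by step:
Start: pos=(5,-5), heading=225, pen down
REPEAT 12 [
  -- iteration 1/12 --
  FD 11: (5,-5) -> (-2.778,-12.778) [heading=225, draw]
  RT 30: heading 225 -> 195
  -- iteration 2/12 --
  FD 11: (-2.778,-12.778) -> (-13.403,-15.625) [heading=195, draw]
  RT 30: heading 195 -> 165
  -- iteration 3/12 --
  FD 11: (-13.403,-15.625) -> (-24.029,-12.778) [heading=165, draw]
  RT 30: heading 165 -> 135
  -- iteration 4/12 --
  FD 11: (-24.029,-12.778) -> (-31.807,-5) [heading=135, draw]
  RT 30: heading 135 -> 105
  -- iteration 5/12 --
  FD 11: (-31.807,-5) -> (-34.654,5.625) [heading=105, draw]
  RT 30: heading 105 -> 75
  -- iteration 6/12 --
  FD 11: (-34.654,5.625) -> (-31.807,16.25) [heading=75, draw]
  RT 30: heading 75 -> 45
  -- iteration 7/12 --
  FD 11: (-31.807,16.25) -> (-24.029,24.029) [heading=45, draw]
  RT 30: heading 45 -> 15
  -- iteration 8/12 --
  FD 11: (-24.029,24.029) -> (-13.403,26.876) [heading=15, draw]
  RT 30: heading 15 -> 345
  -- iteration 9/12 --
  FD 11: (-13.403,26.876) -> (-2.778,24.029) [heading=345, draw]
  RT 30: heading 345 -> 315
  -- iteration 10/12 --
  FD 11: (-2.778,24.029) -> (5,16.25) [heading=315, draw]
  RT 30: heading 315 -> 285
  -- iteration 11/12 --
  FD 11: (5,16.25) -> (7.847,5.625) [heading=285, draw]
  RT 30: heading 285 -> 255
  -- iteration 12/12 --
  FD 11: (7.847,5.625) -> (5,-5) [heading=255, draw]
  RT 30: heading 255 -> 225
]
Final: pos=(5,-5), heading=225, 12 segment(s) drawn

Start position: (5, -5)
Final position: (5, -5)
Distance = 0; < 1e-6 -> CLOSED

Answer: yes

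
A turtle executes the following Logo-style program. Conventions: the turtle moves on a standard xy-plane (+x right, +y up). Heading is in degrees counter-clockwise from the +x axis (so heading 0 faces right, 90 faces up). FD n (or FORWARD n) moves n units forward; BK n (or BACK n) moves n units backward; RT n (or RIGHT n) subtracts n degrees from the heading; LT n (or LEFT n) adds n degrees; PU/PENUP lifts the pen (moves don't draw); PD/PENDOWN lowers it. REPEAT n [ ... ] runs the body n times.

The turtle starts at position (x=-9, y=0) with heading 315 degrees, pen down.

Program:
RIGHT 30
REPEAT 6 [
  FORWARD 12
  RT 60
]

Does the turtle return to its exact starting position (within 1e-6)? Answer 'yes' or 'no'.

Answer: yes

Derivation:
Executing turtle program step by step:
Start: pos=(-9,0), heading=315, pen down
RT 30: heading 315 -> 285
REPEAT 6 [
  -- iteration 1/6 --
  FD 12: (-9,0) -> (-5.894,-11.591) [heading=285, draw]
  RT 60: heading 285 -> 225
  -- iteration 2/6 --
  FD 12: (-5.894,-11.591) -> (-14.379,-20.076) [heading=225, draw]
  RT 60: heading 225 -> 165
  -- iteration 3/6 --
  FD 12: (-14.379,-20.076) -> (-25.971,-16.971) [heading=165, draw]
  RT 60: heading 165 -> 105
  -- iteration 4/6 --
  FD 12: (-25.971,-16.971) -> (-29.076,-5.379) [heading=105, draw]
  RT 60: heading 105 -> 45
  -- iteration 5/6 --
  FD 12: (-29.076,-5.379) -> (-20.591,3.106) [heading=45, draw]
  RT 60: heading 45 -> 345
  -- iteration 6/6 --
  FD 12: (-20.591,3.106) -> (-9,0) [heading=345, draw]
  RT 60: heading 345 -> 285
]
Final: pos=(-9,0), heading=285, 6 segment(s) drawn

Start position: (-9, 0)
Final position: (-9, 0)
Distance = 0; < 1e-6 -> CLOSED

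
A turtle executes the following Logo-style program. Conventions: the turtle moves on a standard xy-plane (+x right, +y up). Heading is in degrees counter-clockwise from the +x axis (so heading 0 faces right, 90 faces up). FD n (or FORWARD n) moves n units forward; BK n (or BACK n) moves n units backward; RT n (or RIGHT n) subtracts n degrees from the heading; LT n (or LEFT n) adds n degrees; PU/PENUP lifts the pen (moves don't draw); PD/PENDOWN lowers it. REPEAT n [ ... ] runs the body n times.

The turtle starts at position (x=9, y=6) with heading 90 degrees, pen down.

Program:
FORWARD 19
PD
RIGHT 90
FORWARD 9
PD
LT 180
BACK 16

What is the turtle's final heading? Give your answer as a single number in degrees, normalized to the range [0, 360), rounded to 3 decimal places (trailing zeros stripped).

Executing turtle program step by step:
Start: pos=(9,6), heading=90, pen down
FD 19: (9,6) -> (9,25) [heading=90, draw]
PD: pen down
RT 90: heading 90 -> 0
FD 9: (9,25) -> (18,25) [heading=0, draw]
PD: pen down
LT 180: heading 0 -> 180
BK 16: (18,25) -> (34,25) [heading=180, draw]
Final: pos=(34,25), heading=180, 3 segment(s) drawn

Answer: 180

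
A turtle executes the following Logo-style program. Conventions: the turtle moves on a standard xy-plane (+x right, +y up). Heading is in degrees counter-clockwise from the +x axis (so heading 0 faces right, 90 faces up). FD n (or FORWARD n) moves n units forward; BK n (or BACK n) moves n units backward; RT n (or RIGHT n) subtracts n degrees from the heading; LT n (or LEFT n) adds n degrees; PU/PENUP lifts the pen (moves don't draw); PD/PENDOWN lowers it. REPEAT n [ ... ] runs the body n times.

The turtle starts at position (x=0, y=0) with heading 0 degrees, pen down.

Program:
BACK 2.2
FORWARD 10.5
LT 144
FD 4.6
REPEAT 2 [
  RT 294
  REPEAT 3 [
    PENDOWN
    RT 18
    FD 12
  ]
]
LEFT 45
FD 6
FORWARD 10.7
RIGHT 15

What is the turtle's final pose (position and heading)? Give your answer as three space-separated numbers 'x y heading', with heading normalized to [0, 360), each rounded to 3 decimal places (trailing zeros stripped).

Executing turtle program step by step:
Start: pos=(0,0), heading=0, pen down
BK 2.2: (0,0) -> (-2.2,0) [heading=0, draw]
FD 10.5: (-2.2,0) -> (8.3,0) [heading=0, draw]
LT 144: heading 0 -> 144
FD 4.6: (8.3,0) -> (4.579,2.704) [heading=144, draw]
REPEAT 2 [
  -- iteration 1/2 --
  RT 294: heading 144 -> 210
  REPEAT 3 [
    -- iteration 1/3 --
    PD: pen down
    RT 18: heading 210 -> 192
    FD 12: (4.579,2.704) -> (-7.159,0.209) [heading=192, draw]
    -- iteration 2/3 --
    PD: pen down
    RT 18: heading 192 -> 174
    FD 12: (-7.159,0.209) -> (-19.094,1.463) [heading=174, draw]
    -- iteration 3/3 --
    PD: pen down
    RT 18: heading 174 -> 156
    FD 12: (-19.094,1.463) -> (-30.056,6.344) [heading=156, draw]
  ]
  -- iteration 2/2 --
  RT 294: heading 156 -> 222
  REPEAT 3 [
    -- iteration 1/3 --
    PD: pen down
    RT 18: heading 222 -> 204
    FD 12: (-30.056,6.344) -> (-41.019,1.463) [heading=204, draw]
    -- iteration 2/3 --
    PD: pen down
    RT 18: heading 204 -> 186
    FD 12: (-41.019,1.463) -> (-52.953,0.209) [heading=186, draw]
    -- iteration 3/3 --
    PD: pen down
    RT 18: heading 186 -> 168
    FD 12: (-52.953,0.209) -> (-64.691,2.704) [heading=168, draw]
  ]
]
LT 45: heading 168 -> 213
FD 6: (-64.691,2.704) -> (-69.723,-0.564) [heading=213, draw]
FD 10.7: (-69.723,-0.564) -> (-78.696,-6.392) [heading=213, draw]
RT 15: heading 213 -> 198
Final: pos=(-78.696,-6.392), heading=198, 11 segment(s) drawn

Answer: -78.696 -6.392 198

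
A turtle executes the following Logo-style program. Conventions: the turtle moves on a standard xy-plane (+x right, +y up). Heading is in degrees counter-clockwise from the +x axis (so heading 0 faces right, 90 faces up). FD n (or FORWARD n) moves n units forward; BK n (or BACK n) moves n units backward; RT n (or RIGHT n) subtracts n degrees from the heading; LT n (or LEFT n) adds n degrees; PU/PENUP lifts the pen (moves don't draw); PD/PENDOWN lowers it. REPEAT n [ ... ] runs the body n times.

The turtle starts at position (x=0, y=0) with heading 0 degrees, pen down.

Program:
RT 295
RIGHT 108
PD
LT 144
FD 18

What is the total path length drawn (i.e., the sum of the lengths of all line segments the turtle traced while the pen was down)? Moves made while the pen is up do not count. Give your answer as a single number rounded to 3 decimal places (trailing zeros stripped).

Answer: 18

Derivation:
Executing turtle program step by step:
Start: pos=(0,0), heading=0, pen down
RT 295: heading 0 -> 65
RT 108: heading 65 -> 317
PD: pen down
LT 144: heading 317 -> 101
FD 18: (0,0) -> (-3.435,17.669) [heading=101, draw]
Final: pos=(-3.435,17.669), heading=101, 1 segment(s) drawn

Segment lengths:
  seg 1: (0,0) -> (-3.435,17.669), length = 18
Total = 18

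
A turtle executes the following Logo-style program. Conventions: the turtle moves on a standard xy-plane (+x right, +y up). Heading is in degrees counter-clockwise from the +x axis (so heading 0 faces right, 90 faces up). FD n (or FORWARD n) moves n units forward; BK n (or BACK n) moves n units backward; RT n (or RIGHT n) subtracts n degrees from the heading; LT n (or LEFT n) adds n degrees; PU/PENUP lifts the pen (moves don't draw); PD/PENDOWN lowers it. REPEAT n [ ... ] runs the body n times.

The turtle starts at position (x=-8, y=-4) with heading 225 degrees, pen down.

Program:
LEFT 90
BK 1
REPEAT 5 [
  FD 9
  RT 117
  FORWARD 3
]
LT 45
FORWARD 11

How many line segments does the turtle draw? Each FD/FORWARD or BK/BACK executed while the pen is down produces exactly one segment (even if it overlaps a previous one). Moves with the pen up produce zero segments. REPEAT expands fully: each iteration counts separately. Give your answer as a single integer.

Answer: 12

Derivation:
Executing turtle program step by step:
Start: pos=(-8,-4), heading=225, pen down
LT 90: heading 225 -> 315
BK 1: (-8,-4) -> (-8.707,-3.293) [heading=315, draw]
REPEAT 5 [
  -- iteration 1/5 --
  FD 9: (-8.707,-3.293) -> (-2.343,-9.657) [heading=315, draw]
  RT 117: heading 315 -> 198
  FD 3: (-2.343,-9.657) -> (-5.196,-10.584) [heading=198, draw]
  -- iteration 2/5 --
  FD 9: (-5.196,-10.584) -> (-13.756,-13.365) [heading=198, draw]
  RT 117: heading 198 -> 81
  FD 3: (-13.756,-13.365) -> (-13.287,-10.402) [heading=81, draw]
  -- iteration 3/5 --
  FD 9: (-13.287,-10.402) -> (-11.879,-1.513) [heading=81, draw]
  RT 117: heading 81 -> 324
  FD 3: (-11.879,-1.513) -> (-9.452,-3.276) [heading=324, draw]
  -- iteration 4/5 --
  FD 9: (-9.452,-3.276) -> (-2.17,-8.566) [heading=324, draw]
  RT 117: heading 324 -> 207
  FD 3: (-2.17,-8.566) -> (-4.843,-9.928) [heading=207, draw]
  -- iteration 5/5 --
  FD 9: (-4.843,-9.928) -> (-12.862,-14.014) [heading=207, draw]
  RT 117: heading 207 -> 90
  FD 3: (-12.862,-14.014) -> (-12.862,-11.014) [heading=90, draw]
]
LT 45: heading 90 -> 135
FD 11: (-12.862,-11.014) -> (-20.641,-3.236) [heading=135, draw]
Final: pos=(-20.641,-3.236), heading=135, 12 segment(s) drawn
Segments drawn: 12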